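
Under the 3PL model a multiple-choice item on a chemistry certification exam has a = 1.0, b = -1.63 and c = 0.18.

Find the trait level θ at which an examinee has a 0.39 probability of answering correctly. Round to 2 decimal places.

-2.70

P(θ) = c + (1 − c) · 1 / (1 + exp(−a(θ − b)))
Remove guessing floor: (0.39 − 0.18)/(1 − 0.18) = 0.2561
logit = ln(0.2561/0.7439) = -1.0664
θ = b + logit/(a) = -1.63 + (-1.0664)/1.0000 = -2.6964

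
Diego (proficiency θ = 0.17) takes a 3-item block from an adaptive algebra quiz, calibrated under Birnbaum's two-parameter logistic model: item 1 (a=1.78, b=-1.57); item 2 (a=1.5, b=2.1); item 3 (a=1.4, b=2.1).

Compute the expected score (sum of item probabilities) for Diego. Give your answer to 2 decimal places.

1.07

P(θ) = 1 / (1 + exp(−a(θ − b)))
P_1 = 1/(1+e^{-3.0972}) = 0.9568
P_2 = 1/(1+e^{2.8950}) = 0.0524
P_3 = 1/(1+e^{2.7020}) = 0.0629
E[score] = 0.9568 + 0.0524 + 0.0629 = 1.0720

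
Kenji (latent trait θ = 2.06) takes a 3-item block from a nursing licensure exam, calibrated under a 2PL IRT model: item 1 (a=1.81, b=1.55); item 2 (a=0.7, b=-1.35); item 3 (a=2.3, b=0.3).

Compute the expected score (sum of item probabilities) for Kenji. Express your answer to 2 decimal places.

P(θ) = 1 / (1 + exp(−a(θ − b)))
P_1 = 1/(1+e^{-0.9231}) = 0.7157
P_2 = 1/(1+e^{-2.3870}) = 0.9158
P_3 = 1/(1+e^{-4.0480}) = 0.9828
E[score] = 0.7157 + 0.9158 + 0.9828 = 2.6143

2.61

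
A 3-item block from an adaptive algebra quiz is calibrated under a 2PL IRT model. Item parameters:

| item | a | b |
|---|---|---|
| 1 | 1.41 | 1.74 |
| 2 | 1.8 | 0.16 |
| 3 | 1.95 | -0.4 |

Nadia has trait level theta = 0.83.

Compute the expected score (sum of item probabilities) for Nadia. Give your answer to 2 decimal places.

1.90

P(theta) = 1 / (1 + exp(−a(theta − b)))
P_1 = 1/(1+e^{1.2831}) = 0.2170
P_2 = 1/(1+e^{-1.2060}) = 0.7696
P_3 = 1/(1+e^{-2.3985}) = 0.9167
E[score] = 0.2170 + 0.7696 + 0.9167 = 1.9033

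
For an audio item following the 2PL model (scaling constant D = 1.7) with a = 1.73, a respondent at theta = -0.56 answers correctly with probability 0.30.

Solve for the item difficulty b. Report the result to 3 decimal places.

-0.272

P(theta) = 1 / (1 + exp(−D·a(theta − b)))
logit(0.30) = ln(0.30/0.70) = -0.8473
b = theta − logit/(1.7·a) = -0.56 − (-0.8473)/2.9410 = -0.2719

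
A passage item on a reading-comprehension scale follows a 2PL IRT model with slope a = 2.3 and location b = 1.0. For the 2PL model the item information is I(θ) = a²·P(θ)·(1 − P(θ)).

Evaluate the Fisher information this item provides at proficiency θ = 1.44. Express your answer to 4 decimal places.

P = 1/(1+e^{-1.0120}) = 0.7334
P(1−P) = 0.7334 × 0.2666 = 0.1955
I = a² × P(1−P) = 2.3² × 0.1955 = 1.03430

1.0343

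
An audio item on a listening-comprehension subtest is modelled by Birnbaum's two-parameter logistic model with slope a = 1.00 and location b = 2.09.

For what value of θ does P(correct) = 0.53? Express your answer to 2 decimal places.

2.21

P(θ) = 1 / (1 + exp(−a(θ − b)))
logit = ln(0.5300/0.4700) = 0.1201
θ = b + logit/(a) = 2.09 + 0.1201/1.0000 = 2.2101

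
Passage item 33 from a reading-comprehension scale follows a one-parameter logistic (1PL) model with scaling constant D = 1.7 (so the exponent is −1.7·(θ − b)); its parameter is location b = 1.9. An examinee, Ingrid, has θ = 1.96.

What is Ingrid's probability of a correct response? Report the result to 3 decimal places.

0.525

P(θ) = 1 / (1 + exp(−D·(θ − b)))
Exponent: 1.7 × (1.96 − 1.9) = 0.1020
1/(1 + e^{-0.1020}) = 0.5255
P = 0.5255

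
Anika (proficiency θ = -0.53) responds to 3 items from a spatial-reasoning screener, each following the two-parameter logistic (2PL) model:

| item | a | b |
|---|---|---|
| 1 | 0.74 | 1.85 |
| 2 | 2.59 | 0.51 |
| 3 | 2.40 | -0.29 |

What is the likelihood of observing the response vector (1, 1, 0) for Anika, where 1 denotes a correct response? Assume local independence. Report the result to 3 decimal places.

0.006

P(θ) = 1 / (1 + exp(−a(θ − b)))
P_1 = 1/(1+e^{1.7612}) = 0.1466
P_2 = 1/(1+e^{2.6936}) = 0.0634
P_3 = 1/(1+e^{0.5760}) = 0.3599
L = P_1 × P_2 × (1−P_3) = 0.1466 × 0.0634 × 0.6401 = 0.00595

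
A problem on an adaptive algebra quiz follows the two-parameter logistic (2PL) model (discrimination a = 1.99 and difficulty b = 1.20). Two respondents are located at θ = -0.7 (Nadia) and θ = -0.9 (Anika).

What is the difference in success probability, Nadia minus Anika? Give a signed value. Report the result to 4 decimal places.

0.0072

P(θ) = 1 / (1 + exp(−a(θ − b)))
P(Nadia) = 0.0223  [exponent -3.7810]
P(Anika) = 0.0151  [exponent -4.1790]
Difference = 0.0223 − 0.0151 = 0.0072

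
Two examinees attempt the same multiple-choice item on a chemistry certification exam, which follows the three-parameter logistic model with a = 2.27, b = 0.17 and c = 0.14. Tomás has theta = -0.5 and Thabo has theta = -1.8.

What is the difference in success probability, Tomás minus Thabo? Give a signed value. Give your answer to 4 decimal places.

P(theta) = c + (1 − c) · 1 / (1 + exp(−a(theta − b)))
P(Tomás) = 0.2942  [exponent -1.5209]
P(Thabo) = 0.1497  [exponent -4.4719]
Difference = 0.2942 − 0.1497 = 0.1445

0.1445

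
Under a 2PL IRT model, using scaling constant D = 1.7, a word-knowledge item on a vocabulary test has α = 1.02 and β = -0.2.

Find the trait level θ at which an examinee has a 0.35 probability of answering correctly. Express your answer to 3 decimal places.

P(θ) = 1 / (1 + exp(−D·α(θ − β)))
logit = ln(0.3500/0.6500) = -0.6190
θ = β + logit/(1.7·α) = -0.2 + (-0.6190)/1.7340 = -0.5570

-0.557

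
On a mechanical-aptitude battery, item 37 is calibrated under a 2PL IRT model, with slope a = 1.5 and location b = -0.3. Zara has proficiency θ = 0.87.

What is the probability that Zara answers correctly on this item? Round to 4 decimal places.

0.8526

P(θ) = 1 / (1 + exp(−a(θ − b)))
Exponent: 1.5 × (0.87 − (-0.3)) = 1.7550
1/(1 + e^{-1.7550}) = 0.8526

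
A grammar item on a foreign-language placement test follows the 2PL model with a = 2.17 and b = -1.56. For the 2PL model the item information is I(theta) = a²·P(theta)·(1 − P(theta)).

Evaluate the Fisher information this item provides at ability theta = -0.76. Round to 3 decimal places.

0.600

P = 1/(1+e^{-1.7360}) = 0.8502
P(1−P) = 0.8502 × 0.1498 = 0.1274
I = a² × P(1−P) = 2.17² × 0.1274 = 0.59980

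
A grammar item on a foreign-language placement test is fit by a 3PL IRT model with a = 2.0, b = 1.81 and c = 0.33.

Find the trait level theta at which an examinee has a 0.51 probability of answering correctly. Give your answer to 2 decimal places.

P(theta) = c + (1 − c) · 1 / (1 + exp(−a(theta − b)))
Remove guessing floor: (0.51 − 0.33)/(1 − 0.33) = 0.2687
logit = ln(0.2687/0.7313) = -1.0014
theta = b + logit/(a) = 1.81 + (-1.0014)/2.0000 = 1.3093

1.31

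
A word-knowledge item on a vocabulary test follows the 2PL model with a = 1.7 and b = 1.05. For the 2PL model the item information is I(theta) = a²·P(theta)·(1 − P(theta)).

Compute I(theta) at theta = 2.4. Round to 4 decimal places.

0.2403

P = 1/(1+e^{-2.2950}) = 0.9085
P(1−P) = 0.9085 × 0.0915 = 0.0832
I = a² × P(1−P) = 1.7² × 0.0832 = 0.24033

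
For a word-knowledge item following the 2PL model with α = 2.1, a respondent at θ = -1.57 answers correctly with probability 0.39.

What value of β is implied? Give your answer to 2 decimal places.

-1.36

P(θ) = 1 / (1 + exp(−α(θ − β)))
logit(0.39) = ln(0.39/0.61) = -0.4473
β = θ − logit/(α) = -1.57 − (-0.4473)/2.1000 = -1.3570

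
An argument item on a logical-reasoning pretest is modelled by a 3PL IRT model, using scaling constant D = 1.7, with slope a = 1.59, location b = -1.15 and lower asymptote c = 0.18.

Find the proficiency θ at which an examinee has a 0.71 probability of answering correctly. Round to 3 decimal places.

P(θ) = c + (1 − c) · 1 / (1 + exp(−D·a(θ − b)))
Remove guessing floor: (0.71 − 0.18)/(1 − 0.18) = 0.6463
logit = ln(0.6463/0.3537) = 0.6030
θ = b + logit/(1.7·a) = -1.15 + 0.6030/2.7030 = -0.9269

-0.927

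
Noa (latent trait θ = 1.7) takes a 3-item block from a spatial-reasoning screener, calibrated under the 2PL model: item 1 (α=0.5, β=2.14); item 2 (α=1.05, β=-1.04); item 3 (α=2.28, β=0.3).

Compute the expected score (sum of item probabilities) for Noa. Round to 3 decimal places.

2.352

P(θ) = 1 / (1 + exp(−α(θ − β)))
P_1 = 1/(1+e^{0.2200}) = 0.4452
P_2 = 1/(1+e^{-2.8770}) = 0.9467
P_3 = 1/(1+e^{-3.1920}) = 0.9605
E[score] = 0.4452 + 0.9467 + 0.9605 = 2.3525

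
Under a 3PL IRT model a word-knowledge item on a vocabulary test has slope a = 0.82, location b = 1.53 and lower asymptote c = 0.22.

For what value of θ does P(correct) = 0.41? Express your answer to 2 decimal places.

P(θ) = c + (1 − c) · 1 / (1 + exp(−a(θ − b)))
Remove guessing floor: (0.41 − 0.22)/(1 − 0.22) = 0.2436
logit = ln(0.2436/0.7564) = -1.1331
θ = b + logit/(a) = 1.53 + (-1.1331)/0.8200 = 0.1482

0.15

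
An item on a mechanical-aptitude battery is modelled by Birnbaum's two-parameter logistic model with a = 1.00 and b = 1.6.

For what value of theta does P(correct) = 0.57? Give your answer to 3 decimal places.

1.882

P(theta) = 1 / (1 + exp(−a(theta − b)))
logit = ln(0.5700/0.4300) = 0.2819
theta = b + logit/(a) = 1.6 + 0.2819/1.0000 = 1.8819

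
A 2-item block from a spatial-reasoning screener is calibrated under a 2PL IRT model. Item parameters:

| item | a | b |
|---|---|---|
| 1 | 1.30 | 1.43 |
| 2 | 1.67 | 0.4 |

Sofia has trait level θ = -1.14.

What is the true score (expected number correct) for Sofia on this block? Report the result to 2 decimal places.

0.11

P(θ) = 1 / (1 + exp(−a(θ − b)))
P_1 = 1/(1+e^{3.3410}) = 0.0342
P_2 = 1/(1+e^{2.5718}) = 0.0710
E[score] = 0.0342 + 0.0710 = 0.1052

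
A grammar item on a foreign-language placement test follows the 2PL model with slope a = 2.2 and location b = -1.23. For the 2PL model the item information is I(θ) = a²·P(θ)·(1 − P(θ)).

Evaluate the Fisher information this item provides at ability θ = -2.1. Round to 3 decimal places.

0.542

P = 1/(1+e^{1.9140}) = 0.1285
P(1−P) = 0.1285 × 0.8715 = 0.1120
I = a² × P(1−P) = 2.2² × 0.1120 = 0.54214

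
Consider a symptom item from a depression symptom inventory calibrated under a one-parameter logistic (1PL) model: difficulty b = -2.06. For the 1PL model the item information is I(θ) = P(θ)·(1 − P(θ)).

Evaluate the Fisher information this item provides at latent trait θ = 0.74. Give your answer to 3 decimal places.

0.054

P = 1/(1+e^{-2.8000}) = 0.9427
P(1−P) = 0.9427 × 0.0573 = 0.0540
I = P(1−P) = 0.05404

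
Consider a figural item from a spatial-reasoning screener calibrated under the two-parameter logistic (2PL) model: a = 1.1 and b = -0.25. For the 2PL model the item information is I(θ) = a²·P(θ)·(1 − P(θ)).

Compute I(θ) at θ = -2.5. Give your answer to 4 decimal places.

0.0866

P = 1/(1+e^{2.4750}) = 0.0776
P(1−P) = 0.0776 × 0.9224 = 0.0716
I = a² × P(1−P) = 1.1² × 0.0716 = 0.08664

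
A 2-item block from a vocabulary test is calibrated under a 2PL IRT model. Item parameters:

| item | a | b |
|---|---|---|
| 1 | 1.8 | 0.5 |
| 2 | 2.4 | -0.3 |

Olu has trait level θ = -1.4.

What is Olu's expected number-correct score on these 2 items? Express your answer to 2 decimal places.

0.10

P(θ) = 1 / (1 + exp(−a(θ − b)))
P_1 = 1/(1+e^{3.4200}) = 0.0317
P_2 = 1/(1+e^{2.6400}) = 0.0666
E[score] = 0.0317 + 0.0666 = 0.0983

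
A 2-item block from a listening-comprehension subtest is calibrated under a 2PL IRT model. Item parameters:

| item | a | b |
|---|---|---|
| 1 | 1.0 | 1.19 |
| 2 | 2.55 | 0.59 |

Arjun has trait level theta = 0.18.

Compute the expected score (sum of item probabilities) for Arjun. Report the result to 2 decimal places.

P(theta) = 1 / (1 + exp(−a(theta − b)))
P_1 = 1/(1+e^{1.0100}) = 0.2670
P_2 = 1/(1+e^{1.0455}) = 0.2601
E[score] = 0.2670 + 0.2601 = 0.5271

0.53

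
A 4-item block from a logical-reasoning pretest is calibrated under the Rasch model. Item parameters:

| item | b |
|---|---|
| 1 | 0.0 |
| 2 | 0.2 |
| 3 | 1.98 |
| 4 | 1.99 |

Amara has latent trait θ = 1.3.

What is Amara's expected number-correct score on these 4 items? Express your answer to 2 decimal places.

P(θ) = 1 / (1 + exp(−(θ − b)))
P_1 = 1/(1+e^{-1.3000}) = 0.7858
P_2 = 1/(1+e^{-1.1000}) = 0.7503
P_3 = 1/(1+e^{0.6800}) = 0.3363
P_4 = 1/(1+e^{0.6900}) = 0.3340
E[score] = 0.7858 + 0.7503 + 0.3363 + 0.3340 = 2.2064

2.21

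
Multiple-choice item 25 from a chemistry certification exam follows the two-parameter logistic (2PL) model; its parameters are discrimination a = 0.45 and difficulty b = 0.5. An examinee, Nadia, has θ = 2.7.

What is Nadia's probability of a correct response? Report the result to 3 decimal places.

P(θ) = 1 / (1 + exp(−a(θ − b)))
Exponent: 0.45 × (2.7 − 0.5) = 0.9900
1/(1 + e^{-0.9900}) = 0.7291

0.729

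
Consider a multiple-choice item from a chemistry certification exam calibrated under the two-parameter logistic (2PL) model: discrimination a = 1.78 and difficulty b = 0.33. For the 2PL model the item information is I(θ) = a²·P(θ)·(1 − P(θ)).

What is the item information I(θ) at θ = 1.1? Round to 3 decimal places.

0.512

P = 1/(1+e^{-1.3706}) = 0.7975
P(1−P) = 0.7975 × 0.2025 = 0.1615
I = a² × P(1−P) = 1.78² × 0.1615 = 0.51172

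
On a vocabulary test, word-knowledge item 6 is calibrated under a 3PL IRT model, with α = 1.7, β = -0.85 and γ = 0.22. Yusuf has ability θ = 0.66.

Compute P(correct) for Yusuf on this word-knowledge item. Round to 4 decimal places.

P(θ) = γ + (1 − γ) · 1 / (1 + exp(−α(θ − β)))
Exponent: 1.7 × (0.66 − (-0.85)) = 2.5670
1/(1 + e^{-2.5670}) = 0.9287
P = 0.22 + 0.78 × 0.9287 = 0.9444

0.9444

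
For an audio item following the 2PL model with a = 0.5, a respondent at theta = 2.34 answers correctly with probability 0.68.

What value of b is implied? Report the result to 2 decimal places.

P(theta) = 1 / (1 + exp(−a(theta − b)))
logit(0.68) = ln(0.68/0.32) = 0.7538
b = theta − logit/(a) = 2.34 − 0.7538/0.5000 = 0.8325

0.83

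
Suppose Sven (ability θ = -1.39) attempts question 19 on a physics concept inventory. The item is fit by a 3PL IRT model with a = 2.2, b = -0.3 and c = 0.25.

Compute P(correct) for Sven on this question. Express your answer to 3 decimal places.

P(θ) = c + (1 − c) · 1 / (1 + exp(−a(θ − b)))
Exponent: 2.2 × (-1.39 − (-0.3)) = -2.3980
1/(1 + e^{2.3980}) = 0.0833
P = 0.25 + 0.75 × 0.0833 = 0.3125

0.312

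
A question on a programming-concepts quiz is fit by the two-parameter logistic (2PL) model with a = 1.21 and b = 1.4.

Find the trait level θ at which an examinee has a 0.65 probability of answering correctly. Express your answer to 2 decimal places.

P(θ) = 1 / (1 + exp(−a(θ − b)))
logit = ln(0.6500/0.3500) = 0.6190
θ = b + logit/(a) = 1.4 + 0.6190/1.2100 = 1.9116

1.91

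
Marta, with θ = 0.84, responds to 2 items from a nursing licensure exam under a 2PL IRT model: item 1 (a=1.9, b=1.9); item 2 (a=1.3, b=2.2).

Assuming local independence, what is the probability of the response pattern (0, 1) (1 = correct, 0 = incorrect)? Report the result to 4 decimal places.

P(θ) = 1 / (1 + exp(−a(θ − b)))
P_1 = 1/(1+e^{2.0140}) = 0.1177
P_2 = 1/(1+e^{1.7680}) = 0.1458
L = (1−P_1) × P_2 = 0.8823 × 0.1458 = 0.12863

0.1286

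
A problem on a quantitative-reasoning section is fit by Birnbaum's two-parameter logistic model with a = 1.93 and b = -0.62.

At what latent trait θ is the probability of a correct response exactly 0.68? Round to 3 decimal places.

-0.229

P(θ) = 1 / (1 + exp(−a(θ − b)))
logit = ln(0.6800/0.3200) = 0.7538
θ = b + logit/(a) = -0.62 + 0.7538/1.9300 = -0.2294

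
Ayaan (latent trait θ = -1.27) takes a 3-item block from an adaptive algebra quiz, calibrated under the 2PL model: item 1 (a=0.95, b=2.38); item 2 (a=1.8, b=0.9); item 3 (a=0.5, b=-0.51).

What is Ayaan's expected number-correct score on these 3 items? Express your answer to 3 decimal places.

0.456

P(θ) = 1 / (1 + exp(−a(θ − b)))
P_1 = 1/(1+e^{3.4675}) = 0.0303
P_2 = 1/(1+e^{3.9060}) = 0.0197
P_3 = 1/(1+e^{0.3800}) = 0.4061
E[score] = 0.0303 + 0.0197 + 0.4061 = 0.4561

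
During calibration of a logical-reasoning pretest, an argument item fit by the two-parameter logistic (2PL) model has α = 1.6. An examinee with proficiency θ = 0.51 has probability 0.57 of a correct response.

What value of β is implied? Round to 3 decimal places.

0.334

P(θ) = 1 / (1 + exp(−α(θ − β)))
logit(0.57) = ln(0.57/0.43) = 0.2819
β = θ − logit/(α) = 0.51 − 0.2819/1.6000 = 0.3338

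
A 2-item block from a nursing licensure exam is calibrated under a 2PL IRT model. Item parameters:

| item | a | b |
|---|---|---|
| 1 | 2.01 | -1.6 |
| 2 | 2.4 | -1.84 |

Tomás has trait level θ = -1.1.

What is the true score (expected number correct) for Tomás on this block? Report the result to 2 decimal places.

P(θ) = 1 / (1 + exp(−a(θ − b)))
P_1 = 1/(1+e^{-1.0050}) = 0.7320
P_2 = 1/(1+e^{-1.7760}) = 0.8552
E[score] = 0.7320 + 0.8552 = 1.5872

1.59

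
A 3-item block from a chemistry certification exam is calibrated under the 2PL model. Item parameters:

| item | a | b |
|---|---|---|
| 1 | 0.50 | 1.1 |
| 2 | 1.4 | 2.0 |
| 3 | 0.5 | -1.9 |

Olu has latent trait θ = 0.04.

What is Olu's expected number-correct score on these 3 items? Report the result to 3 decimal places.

P(θ) = 1 / (1 + exp(−a(θ − b)))
P_1 = 1/(1+e^{0.5300}) = 0.3705
P_2 = 1/(1+e^{2.7440}) = 0.0604
P_3 = 1/(1+e^{-0.9700}) = 0.7251
E[score] = 0.3705 + 0.0604 + 0.7251 = 1.1561

1.156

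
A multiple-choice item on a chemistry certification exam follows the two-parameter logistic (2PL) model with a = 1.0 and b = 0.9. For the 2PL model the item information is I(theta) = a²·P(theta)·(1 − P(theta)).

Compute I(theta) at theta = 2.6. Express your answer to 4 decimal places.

P = 1/(1+e^{-1.7000}) = 0.8455
P(1−P) = 0.8455 × 0.1545 = 0.1306
I = a² × P(1−P) = 1.0² × 0.1306 = 0.13061

0.1306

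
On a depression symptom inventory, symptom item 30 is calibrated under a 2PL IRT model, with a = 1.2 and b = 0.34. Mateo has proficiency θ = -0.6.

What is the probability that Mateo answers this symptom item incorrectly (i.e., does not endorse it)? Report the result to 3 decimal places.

P(θ) = 1 / (1 + exp(−a(θ − b)))
Exponent: 1.2 × (-0.6 − 0.34) = -1.1280
1/(1 + e^{1.1280}) = 0.2445
P(incorrect) = 1 − 0.2445 = 0.7555

0.755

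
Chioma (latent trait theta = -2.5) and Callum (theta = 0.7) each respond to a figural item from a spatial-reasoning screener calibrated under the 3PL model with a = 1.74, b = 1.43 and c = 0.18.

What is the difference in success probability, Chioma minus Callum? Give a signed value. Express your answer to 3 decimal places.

P(theta) = c + (1 − c) · 1 / (1 + exp(−a(theta − b)))
P(Chioma) = 0.1809  [exponent -6.8382]
P(Callum) = 0.3598  [exponent -1.2702]
Difference = 0.1809 − 0.3598 = -0.1789

-0.179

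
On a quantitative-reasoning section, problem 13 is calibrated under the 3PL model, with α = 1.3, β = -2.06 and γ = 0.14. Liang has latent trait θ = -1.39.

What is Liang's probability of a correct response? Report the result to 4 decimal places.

0.7463

P(θ) = γ + (1 − γ) · 1 / (1 + exp(−α(θ − β)))
Exponent: 1.3 × (-1.39 − (-2.06)) = 0.8710
1/(1 + e^{-0.8710}) = 0.7050
P = 0.14 + 0.86 × 0.7050 = 0.7463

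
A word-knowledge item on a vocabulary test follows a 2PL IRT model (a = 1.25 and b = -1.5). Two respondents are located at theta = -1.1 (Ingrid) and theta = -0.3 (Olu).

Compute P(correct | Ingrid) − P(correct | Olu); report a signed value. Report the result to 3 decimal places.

P(theta) = 1 / (1 + exp(−a(theta − b)))
P(Ingrid) = 0.6225  [exponent 0.5000]
P(Olu) = 0.8176  [exponent 1.5000]
Difference = 0.6225 − 0.8176 = -0.1951

-0.195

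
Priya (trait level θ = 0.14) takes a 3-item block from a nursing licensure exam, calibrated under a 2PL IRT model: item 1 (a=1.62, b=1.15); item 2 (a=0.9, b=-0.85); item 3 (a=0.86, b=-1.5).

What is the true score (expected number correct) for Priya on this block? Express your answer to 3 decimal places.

P(θ) = 1 / (1 + exp(−a(θ − b)))
P_1 = 1/(1+e^{1.6362}) = 0.1630
P_2 = 1/(1+e^{-0.8910}) = 0.7091
P_3 = 1/(1+e^{-1.4104}) = 0.8038
E[score] = 0.1630 + 0.7091 + 0.8038 = 1.6759

1.676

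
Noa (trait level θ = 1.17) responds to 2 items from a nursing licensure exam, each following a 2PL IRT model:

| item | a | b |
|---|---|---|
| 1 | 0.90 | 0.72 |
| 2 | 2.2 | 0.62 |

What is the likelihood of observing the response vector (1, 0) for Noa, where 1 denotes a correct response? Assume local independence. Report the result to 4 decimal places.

0.1378

P(θ) = 1 / (1 + exp(−a(θ − b)))
P_1 = 1/(1+e^{-0.4050}) = 0.5999
P_2 = 1/(1+e^{-1.2100}) = 0.7703
L = P_1 × (1−P_2) = 0.5999 × 0.2297 = 0.13779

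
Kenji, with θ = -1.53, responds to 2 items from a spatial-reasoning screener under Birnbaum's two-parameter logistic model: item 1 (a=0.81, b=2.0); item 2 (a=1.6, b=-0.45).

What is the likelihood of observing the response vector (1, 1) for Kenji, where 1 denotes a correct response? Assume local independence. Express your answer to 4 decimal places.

0.0082

P(θ) = 1 / (1 + exp(−a(θ − b)))
P_1 = 1/(1+e^{2.8593}) = 0.0542
P_2 = 1/(1+e^{1.7280}) = 0.1508
L = P_1 × P_2 = 0.0542 × 0.1508 = 0.00818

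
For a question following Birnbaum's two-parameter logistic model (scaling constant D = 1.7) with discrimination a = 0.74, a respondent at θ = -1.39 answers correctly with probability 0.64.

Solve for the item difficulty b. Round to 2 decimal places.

-1.85

P(θ) = 1 / (1 + exp(−D·a(θ − b)))
logit(0.64) = ln(0.64/0.36) = 0.5754
b = θ − logit/(1.7·a) = -1.39 − 0.5754/1.2580 = -1.8474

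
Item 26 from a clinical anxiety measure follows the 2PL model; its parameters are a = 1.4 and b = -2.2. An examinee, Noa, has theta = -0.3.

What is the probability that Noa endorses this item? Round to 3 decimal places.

P(theta) = 1 / (1 + exp(−a(theta − b)))
Exponent: 1.4 × (-0.3 − (-2.2)) = 2.6600
1/(1 + e^{-2.6600}) = 0.9346

0.935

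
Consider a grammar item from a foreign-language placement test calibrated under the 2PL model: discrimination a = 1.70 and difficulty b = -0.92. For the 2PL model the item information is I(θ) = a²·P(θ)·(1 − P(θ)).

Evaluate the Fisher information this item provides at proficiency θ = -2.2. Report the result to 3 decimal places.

P = 1/(1+e^{2.1760}) = 0.1019
P(1−P) = 0.1019 × 0.8981 = 0.0915
I = a² × P(1−P) = 1.70² × 0.0915 = 0.26454

0.265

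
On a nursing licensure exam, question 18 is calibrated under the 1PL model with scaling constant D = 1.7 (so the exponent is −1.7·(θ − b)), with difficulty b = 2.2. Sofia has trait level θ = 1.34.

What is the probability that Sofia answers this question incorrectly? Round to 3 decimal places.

P(θ) = 1 / (1 + exp(−D·(θ − b)))
Exponent: 1.7 × (1.34 − 2.2) = -1.4620
1/(1 + e^{1.4620}) = 0.1882
P = 0.1882
P(incorrect) = 1 − 0.1882 = 0.8118

0.812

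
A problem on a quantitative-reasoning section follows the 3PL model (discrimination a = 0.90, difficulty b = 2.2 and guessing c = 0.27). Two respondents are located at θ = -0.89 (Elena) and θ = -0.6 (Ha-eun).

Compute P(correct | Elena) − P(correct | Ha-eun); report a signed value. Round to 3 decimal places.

-0.012

P(θ) = c + (1 − c) · 1 / (1 + exp(−a(θ − b)))
P(Elena) = 0.3126  [exponent -2.7810]
P(Ha-eun) = 0.3244  [exponent -2.5200]
Difference = 0.3126 − 0.3244 = -0.0118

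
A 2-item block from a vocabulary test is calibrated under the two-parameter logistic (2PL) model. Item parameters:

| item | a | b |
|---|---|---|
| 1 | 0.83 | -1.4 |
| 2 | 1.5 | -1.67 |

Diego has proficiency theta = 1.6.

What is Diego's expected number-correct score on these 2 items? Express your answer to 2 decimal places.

P(theta) = 1 / (1 + exp(−a(theta − b)))
P_1 = 1/(1+e^{-2.4900}) = 0.9234
P_2 = 1/(1+e^{-4.9050}) = 0.9926
E[score] = 0.9234 + 0.9926 = 1.9161

1.92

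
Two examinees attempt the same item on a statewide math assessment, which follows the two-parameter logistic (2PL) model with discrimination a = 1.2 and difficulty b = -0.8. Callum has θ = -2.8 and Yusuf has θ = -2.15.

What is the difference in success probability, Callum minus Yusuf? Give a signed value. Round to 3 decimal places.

-0.082

P(θ) = 1 / (1 + exp(−a(θ − b)))
P(Callum) = 0.0832  [exponent -2.4000]
P(Yusuf) = 0.1652  [exponent -1.6200]
Difference = 0.0832 − 0.1652 = -0.0820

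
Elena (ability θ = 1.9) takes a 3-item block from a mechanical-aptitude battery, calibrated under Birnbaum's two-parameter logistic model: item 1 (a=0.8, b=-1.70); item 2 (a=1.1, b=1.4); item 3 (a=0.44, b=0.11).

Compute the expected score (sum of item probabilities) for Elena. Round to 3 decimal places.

P(θ) = 1 / (1 + exp(−a(θ − b)))
P_1 = 1/(1+e^{-2.8800}) = 0.9468
P_2 = 1/(1+e^{-0.5500}) = 0.6341
P_3 = 1/(1+e^{-0.7876}) = 0.6873
E[score] = 0.9468 + 0.6341 + 0.6873 = 2.2683

2.268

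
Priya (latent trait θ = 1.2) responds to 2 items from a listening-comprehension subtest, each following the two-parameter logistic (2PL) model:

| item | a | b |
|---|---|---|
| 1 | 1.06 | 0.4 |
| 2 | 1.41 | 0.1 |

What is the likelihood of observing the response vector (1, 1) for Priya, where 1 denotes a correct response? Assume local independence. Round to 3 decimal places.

0.578

P(θ) = 1 / (1 + exp(−a(θ − b)))
P_1 = 1/(1+e^{-0.8480}) = 0.7001
P_2 = 1/(1+e^{-1.5510}) = 0.8251
L = P_1 × P_2 = 0.7001 × 0.8251 = 0.57766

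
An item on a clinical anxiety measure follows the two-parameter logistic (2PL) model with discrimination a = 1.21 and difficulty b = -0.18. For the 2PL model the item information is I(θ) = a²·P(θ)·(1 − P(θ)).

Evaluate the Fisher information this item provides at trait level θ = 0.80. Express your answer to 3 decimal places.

0.262

P = 1/(1+e^{-1.1858}) = 0.7660
P(1−P) = 0.7660 × 0.2340 = 0.1792
I = a² × P(1−P) = 1.21² × 0.1792 = 0.26244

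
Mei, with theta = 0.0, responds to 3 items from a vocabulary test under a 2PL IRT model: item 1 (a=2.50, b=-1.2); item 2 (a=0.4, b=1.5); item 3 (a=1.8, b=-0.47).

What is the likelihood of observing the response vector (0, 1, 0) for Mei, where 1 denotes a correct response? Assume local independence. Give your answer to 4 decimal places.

0.0050

P(theta) = 1 / (1 + exp(−a(theta − b)))
P_1 = 1/(1+e^{-3.0000}) = 0.9526
P_2 = 1/(1+e^{0.6000}) = 0.3543
P_3 = 1/(1+e^{-0.8460}) = 0.6997
L = (1−P_1) × P_2 × (1−P_3) = 0.0474 × 0.3543 × 0.3003 = 0.00505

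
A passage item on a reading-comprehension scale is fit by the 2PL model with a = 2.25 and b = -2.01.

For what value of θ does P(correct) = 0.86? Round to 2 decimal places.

P(θ) = 1 / (1 + exp(−a(θ − b)))
logit = ln(0.8600/0.1400) = 1.8153
θ = b + logit/(a) = -2.01 + 1.8153/2.2500 = -1.2032

-1.20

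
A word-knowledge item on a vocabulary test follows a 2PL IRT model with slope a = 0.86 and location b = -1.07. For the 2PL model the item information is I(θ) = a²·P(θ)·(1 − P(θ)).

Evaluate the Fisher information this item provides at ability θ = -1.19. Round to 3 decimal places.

P = 1/(1+e^{0.1032}) = 0.4742
P(1−P) = 0.4742 × 0.5258 = 0.2493
I = a² × P(1−P) = 0.86² × 0.2493 = 0.18441

0.184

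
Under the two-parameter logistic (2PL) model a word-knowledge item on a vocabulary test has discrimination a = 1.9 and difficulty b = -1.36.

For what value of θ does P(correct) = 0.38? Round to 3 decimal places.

-1.618

P(θ) = 1 / (1 + exp(−a(θ − b)))
logit = ln(0.3800/0.6200) = -0.4895
θ = b + logit/(a) = -1.36 + (-0.4895)/1.9000 = -1.6177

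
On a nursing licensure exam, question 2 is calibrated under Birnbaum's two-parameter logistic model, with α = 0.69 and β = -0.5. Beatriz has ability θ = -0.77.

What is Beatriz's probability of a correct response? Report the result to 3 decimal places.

P(θ) = 1 / (1 + exp(−α(θ − β)))
Exponent: 0.69 × (-0.77 − (-0.5)) = -0.1863
1/(1 + e^{0.1863}) = 0.4536

0.454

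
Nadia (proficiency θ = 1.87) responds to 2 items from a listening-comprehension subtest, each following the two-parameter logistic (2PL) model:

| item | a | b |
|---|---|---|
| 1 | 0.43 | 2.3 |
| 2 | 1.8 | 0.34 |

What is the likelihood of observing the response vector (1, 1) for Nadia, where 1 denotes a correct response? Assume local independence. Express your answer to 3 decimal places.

0.427

P(θ) = 1 / (1 + exp(−a(θ − b)))
P_1 = 1/(1+e^{0.1849}) = 0.4539
P_2 = 1/(1+e^{-2.7540}) = 0.9401
L = P_1 × P_2 = 0.4539 × 0.9401 = 0.42673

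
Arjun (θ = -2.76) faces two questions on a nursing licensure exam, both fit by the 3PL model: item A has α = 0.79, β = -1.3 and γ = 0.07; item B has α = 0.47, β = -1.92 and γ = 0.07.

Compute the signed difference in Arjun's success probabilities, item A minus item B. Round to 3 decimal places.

P(θ) = γ + (1 − γ) · 1 / (1 + exp(−α(θ − β)))
P_A = 0.2931
P_B = 0.4444
P_A − P_B = -0.1513

-0.151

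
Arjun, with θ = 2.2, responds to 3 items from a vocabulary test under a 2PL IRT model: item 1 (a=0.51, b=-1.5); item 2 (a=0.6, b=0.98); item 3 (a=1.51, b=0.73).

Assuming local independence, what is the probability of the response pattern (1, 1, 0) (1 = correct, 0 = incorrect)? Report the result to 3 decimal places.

P(θ) = 1 / (1 + exp(−a(θ − b)))
P_1 = 1/(1+e^{-1.8870}) = 0.8684
P_2 = 1/(1+e^{-0.7320}) = 0.6752
P_3 = 1/(1+e^{-2.2197}) = 0.9020
L = P_1 × P_2 × (1−P_3) = 0.8684 × 0.6752 × 0.0980 = 0.05746

0.057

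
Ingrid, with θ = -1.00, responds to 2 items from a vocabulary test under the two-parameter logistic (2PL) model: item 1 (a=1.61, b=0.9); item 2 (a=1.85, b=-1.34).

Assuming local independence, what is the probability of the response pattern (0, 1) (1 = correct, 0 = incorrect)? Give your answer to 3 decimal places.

0.623

P(θ) = 1 / (1 + exp(−a(θ − b)))
P_1 = 1/(1+e^{3.0590}) = 0.0448
P_2 = 1/(1+e^{-0.6290}) = 0.6523
L = (1−P_1) × P_2 = 0.9552 × 0.6523 = 0.62302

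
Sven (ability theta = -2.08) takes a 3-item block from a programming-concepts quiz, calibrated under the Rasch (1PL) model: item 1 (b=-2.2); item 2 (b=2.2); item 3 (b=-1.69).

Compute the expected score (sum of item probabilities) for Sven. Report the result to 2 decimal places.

P(theta) = 1 / (1 + exp(−(theta − b)))
P_1 = 1/(1+e^{-0.1200}) = 0.5300
P_2 = 1/(1+e^{4.2800}) = 0.0137
P_3 = 1/(1+e^{0.3900}) = 0.4037
E[score] = 0.5300 + 0.0137 + 0.4037 = 0.9473

0.95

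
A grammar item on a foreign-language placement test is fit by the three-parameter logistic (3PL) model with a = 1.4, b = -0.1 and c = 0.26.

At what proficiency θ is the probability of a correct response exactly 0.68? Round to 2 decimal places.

P(θ) = c + (1 − c) · 1 / (1 + exp(−a(θ − b)))
Remove guessing floor: (0.68 − 0.26)/(1 − 0.26) = 0.5676
logit = ln(0.5676/0.4324) = 0.2719
θ = b + logit/(a) = -0.1 + 0.2719/1.4000 = 0.0942

0.09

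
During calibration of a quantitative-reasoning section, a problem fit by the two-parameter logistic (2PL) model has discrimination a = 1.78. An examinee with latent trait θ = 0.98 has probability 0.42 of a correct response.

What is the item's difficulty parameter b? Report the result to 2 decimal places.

1.16

P(θ) = 1 / (1 + exp(−a(θ − b)))
logit(0.42) = ln(0.42/0.58) = -0.3228
b = θ − logit/(a) = 0.98 − (-0.3228)/1.7800 = 1.1613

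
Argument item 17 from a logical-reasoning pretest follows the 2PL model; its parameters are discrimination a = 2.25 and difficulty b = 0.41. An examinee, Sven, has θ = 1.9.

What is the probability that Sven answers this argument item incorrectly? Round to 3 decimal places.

P(θ) = 1 / (1 + exp(−a(θ − b)))
Exponent: 2.25 × (1.9 − 0.41) = 3.3525
1/(1 + e^{-3.3525}) = 0.9662
P(incorrect) = 1 − 0.9662 = 0.0338

0.034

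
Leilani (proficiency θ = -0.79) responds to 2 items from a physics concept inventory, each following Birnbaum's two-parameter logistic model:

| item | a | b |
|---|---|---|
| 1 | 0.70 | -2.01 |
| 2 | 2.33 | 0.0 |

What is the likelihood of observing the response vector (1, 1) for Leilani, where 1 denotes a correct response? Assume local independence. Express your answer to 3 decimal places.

P(θ) = 1 / (1 + exp(−a(θ − b)))
P_1 = 1/(1+e^{-0.8540}) = 0.7014
P_2 = 1/(1+e^{1.8407}) = 0.1370
L = P_1 × P_2 = 0.7014 × 0.1370 = 0.09607

0.096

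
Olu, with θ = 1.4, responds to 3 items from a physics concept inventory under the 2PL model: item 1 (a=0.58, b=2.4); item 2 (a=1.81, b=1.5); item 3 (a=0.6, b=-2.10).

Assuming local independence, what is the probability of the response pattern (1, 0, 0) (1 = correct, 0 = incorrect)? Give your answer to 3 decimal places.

P(θ) = 1 / (1 + exp(−a(θ − b)))
P_1 = 1/(1+e^{0.5800}) = 0.3589
P_2 = 1/(1+e^{0.1810}) = 0.4549
P_3 = 1/(1+e^{-2.1000}) = 0.8909
L = P_1 × (1−P_2) × (1−P_3) = 0.3589 × 0.5451 × 0.1091 = 0.02135

0.021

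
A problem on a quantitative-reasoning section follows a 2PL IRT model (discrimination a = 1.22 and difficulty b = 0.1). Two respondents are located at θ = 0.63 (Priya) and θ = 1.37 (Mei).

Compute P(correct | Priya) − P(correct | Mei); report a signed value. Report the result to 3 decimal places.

P(θ) = 1 / (1 + exp(−a(θ − b)))
P(Priya) = 0.6562  [exponent 0.6466]
P(Mei) = 0.8248  [exponent 1.5494]
Difference = 0.6562 − 0.8248 = -0.1686

-0.169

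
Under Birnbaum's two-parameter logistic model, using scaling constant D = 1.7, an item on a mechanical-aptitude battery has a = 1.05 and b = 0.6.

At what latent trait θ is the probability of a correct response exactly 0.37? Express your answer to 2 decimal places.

0.30

P(θ) = 1 / (1 + exp(−D·a(θ − b)))
logit = ln(0.3700/0.6300) = -0.5322
θ = b + logit/(1.7·a) = 0.6 + (-0.5322)/1.7850 = 0.3018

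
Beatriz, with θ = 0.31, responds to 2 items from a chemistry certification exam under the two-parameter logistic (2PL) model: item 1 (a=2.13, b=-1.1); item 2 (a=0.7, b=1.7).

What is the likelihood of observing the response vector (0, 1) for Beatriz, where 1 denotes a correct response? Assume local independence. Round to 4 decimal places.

P(θ) = 1 / (1 + exp(−a(θ − b)))
P_1 = 1/(1+e^{-3.0033}) = 0.9527
P_2 = 1/(1+e^{0.9730}) = 0.2743
L = (1−P_1) × P_2 = 0.0473 × 0.2743 = 0.01297

0.0130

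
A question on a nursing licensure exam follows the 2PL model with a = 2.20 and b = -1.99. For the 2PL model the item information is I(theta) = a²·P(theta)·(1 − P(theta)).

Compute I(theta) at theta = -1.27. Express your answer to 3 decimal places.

0.684

P = 1/(1+e^{-1.5840}) = 0.8298
P(1−P) = 0.8298 × 0.1702 = 0.1413
I = a² × P(1−P) = 2.20² × 0.1413 = 0.68366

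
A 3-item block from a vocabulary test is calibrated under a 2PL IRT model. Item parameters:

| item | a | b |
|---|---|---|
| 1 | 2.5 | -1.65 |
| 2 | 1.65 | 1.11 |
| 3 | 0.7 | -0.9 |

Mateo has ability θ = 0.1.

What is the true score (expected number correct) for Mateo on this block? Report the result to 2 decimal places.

1.81

P(θ) = 1 / (1 + exp(−a(θ − b)))
P_1 = 1/(1+e^{-4.3750}) = 0.9876
P_2 = 1/(1+e^{1.6665}) = 0.1589
P_3 = 1/(1+e^{-0.7000}) = 0.6682
E[score] = 0.9876 + 0.1589 + 0.6682 = 1.8146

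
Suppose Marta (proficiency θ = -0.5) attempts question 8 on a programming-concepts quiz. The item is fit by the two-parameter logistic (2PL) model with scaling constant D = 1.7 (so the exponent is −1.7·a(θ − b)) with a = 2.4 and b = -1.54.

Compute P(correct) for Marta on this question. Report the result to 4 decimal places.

P(θ) = 1 / (1 + exp(−D·a(θ − b)))
Exponent: 1.7 × 2.4 × (-0.5 − (-1.54)) = 4.2432
1/(1 + e^{-4.2432}) = 0.9858
P = 0.9858

0.9858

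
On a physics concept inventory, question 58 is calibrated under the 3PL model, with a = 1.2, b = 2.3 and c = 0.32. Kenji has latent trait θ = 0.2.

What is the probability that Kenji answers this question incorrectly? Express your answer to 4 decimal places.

P(θ) = c + (1 − c) · 1 / (1 + exp(−a(θ − b)))
Exponent: 1.2 × (0.2 − 2.3) = -2.5200
1/(1 + e^{2.5200}) = 0.0745
P = 0.32 + 0.68 × 0.0745 = 0.3706
P(incorrect) = 1 − 0.3706 = 0.6294

0.6294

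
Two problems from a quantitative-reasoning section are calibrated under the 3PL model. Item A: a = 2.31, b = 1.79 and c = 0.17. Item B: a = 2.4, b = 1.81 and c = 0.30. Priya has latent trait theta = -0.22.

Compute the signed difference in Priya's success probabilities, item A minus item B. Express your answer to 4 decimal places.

P(theta) = c + (1 − c) · 1 / (1 + exp(−a(theta − b)))
P_A = 0.1779
P_B = 0.3053
P_A − P_B = -0.1274

-0.1274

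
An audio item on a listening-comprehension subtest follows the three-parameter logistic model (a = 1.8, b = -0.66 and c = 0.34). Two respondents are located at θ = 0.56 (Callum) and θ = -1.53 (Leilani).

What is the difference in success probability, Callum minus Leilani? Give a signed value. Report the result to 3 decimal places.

0.480

P(θ) = c + (1 − c) · 1 / (1 + exp(−a(θ − b)))
P(Callum) = 0.9339  [exponent 2.1960]
P(Leilani) = 0.4540  [exponent -1.5660]
Difference = 0.9339 − 0.4540 = 0.4799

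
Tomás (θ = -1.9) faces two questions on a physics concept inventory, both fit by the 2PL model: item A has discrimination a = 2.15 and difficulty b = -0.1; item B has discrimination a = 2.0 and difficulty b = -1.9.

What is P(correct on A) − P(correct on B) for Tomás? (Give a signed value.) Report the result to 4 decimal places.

P(θ) = 1 / (1 + exp(−a(θ − b)))
P_A = 0.0204
P_B = 0.5000
P_A − P_B = -0.4796

-0.4796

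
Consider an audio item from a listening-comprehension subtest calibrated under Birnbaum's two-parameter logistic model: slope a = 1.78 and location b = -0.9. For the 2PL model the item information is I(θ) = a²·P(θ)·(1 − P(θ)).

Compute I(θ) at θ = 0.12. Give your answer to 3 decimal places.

P = 1/(1+e^{-1.8156}) = 0.8600
P(1−P) = 0.8600 × 0.1400 = 0.1204
I = a² × P(1−P) = 1.78² × 0.1204 = 0.38139

0.381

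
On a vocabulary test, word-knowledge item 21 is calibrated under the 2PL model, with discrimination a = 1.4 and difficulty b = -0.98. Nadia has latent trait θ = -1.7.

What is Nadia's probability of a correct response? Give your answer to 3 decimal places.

0.267

P(θ) = 1 / (1 + exp(−a(θ − b)))
Exponent: 1.4 × (-1.7 − (-0.98)) = -1.0080
1/(1 + e^{1.0080}) = 0.2674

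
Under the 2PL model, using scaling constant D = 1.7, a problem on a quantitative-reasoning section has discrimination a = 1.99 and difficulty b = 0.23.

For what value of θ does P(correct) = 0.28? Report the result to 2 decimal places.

P(θ) = 1 / (1 + exp(−D·a(θ − b)))
logit = ln(0.2800/0.7200) = -0.9445
θ = b + logit/(1.7·a) = 0.23 + (-0.9445)/3.3830 = -0.0492

-0.05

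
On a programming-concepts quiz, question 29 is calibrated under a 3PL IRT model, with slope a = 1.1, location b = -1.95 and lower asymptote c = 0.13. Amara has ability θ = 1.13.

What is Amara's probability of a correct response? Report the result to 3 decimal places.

0.972

P(θ) = c + (1 − c) · 1 / (1 + exp(−a(θ − b)))
Exponent: 1.1 × (1.13 − (-1.95)) = 3.3880
1/(1 + e^{-3.3880}) = 0.9673
P = 0.13 + 0.87 × 0.9673 = 0.9716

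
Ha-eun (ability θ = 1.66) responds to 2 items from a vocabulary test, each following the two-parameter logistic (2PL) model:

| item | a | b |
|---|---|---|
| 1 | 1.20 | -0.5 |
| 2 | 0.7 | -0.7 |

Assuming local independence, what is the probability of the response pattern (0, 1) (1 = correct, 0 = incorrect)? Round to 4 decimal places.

0.0585

P(θ) = 1 / (1 + exp(−a(θ − b)))
P_1 = 1/(1+e^{-2.5920}) = 0.9303
P_2 = 1/(1+e^{-1.6520}) = 0.8392
L = (1−P_1) × P_2 = 0.0697 × 0.8392 = 0.05845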